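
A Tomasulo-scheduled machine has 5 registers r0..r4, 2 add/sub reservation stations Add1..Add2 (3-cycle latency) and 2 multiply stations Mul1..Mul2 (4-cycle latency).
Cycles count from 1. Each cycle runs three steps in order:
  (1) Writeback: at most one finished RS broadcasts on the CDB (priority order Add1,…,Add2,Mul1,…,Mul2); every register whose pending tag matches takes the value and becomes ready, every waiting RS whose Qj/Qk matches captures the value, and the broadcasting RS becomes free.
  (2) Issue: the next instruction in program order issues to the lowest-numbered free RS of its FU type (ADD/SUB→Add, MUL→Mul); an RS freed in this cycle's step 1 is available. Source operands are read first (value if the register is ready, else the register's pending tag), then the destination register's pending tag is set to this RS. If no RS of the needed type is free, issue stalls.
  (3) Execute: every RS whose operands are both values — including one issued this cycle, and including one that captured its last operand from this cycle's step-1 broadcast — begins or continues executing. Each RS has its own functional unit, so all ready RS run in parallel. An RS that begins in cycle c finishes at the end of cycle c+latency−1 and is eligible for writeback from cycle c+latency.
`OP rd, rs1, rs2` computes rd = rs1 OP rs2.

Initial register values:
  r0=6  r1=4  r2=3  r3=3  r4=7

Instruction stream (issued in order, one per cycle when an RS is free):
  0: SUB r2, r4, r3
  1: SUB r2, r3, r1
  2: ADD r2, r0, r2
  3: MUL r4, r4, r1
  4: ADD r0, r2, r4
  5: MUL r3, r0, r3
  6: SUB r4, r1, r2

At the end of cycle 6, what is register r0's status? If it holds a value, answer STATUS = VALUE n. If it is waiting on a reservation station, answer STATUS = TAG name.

STATUS = TAG Add2

cycle 1: issue SUB r2<-Add1 // r0:6,r1:4,r2:Add1,r3:3,r4:7
cycle 2: issue SUB r2<-Add2 // r0:6,r1:4,r2:Add2,r3:3,r4:7
cycle 3: stall // r0:6,r1:4,r2:Add2,r3:3,r4:7
cycle 4: CDB Add1=4; issue ADD r2<-Add1 // r0:6,r1:4,r2:Add1,r3:3,r4:7
cycle 5: CDB Add2=-1; issue MUL r4<-Mul1 // r0:6,r1:4,r2:Add1,r3:3,r4:Mul1
cycle 6: issue ADD r0<-Add2 // r0:Add2,r1:4,r2:Add1,r3:3,r4:Mul1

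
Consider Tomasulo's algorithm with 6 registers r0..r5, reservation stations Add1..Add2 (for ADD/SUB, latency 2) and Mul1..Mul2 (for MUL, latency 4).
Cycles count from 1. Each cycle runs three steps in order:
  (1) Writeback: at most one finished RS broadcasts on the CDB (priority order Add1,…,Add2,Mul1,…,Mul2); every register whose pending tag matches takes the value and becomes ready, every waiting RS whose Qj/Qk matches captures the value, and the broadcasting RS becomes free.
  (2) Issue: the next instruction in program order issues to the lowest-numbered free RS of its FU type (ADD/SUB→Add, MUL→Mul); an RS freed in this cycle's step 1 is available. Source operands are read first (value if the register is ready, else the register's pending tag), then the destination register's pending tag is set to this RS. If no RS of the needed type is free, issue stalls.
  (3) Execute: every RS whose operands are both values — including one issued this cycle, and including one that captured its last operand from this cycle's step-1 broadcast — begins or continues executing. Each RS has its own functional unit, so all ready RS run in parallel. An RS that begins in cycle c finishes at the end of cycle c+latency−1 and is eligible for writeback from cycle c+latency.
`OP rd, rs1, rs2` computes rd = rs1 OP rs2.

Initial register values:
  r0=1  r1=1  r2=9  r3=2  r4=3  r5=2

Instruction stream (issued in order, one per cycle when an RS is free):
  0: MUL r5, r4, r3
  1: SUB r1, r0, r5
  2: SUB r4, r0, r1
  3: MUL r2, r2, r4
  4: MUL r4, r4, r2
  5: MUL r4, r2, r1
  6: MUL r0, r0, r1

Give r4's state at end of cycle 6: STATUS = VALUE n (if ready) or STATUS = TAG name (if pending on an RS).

STATUS = TAG Mul1

c1: issue MUL r5<-Mul1 | r0:1,r1:1,r2:9,r3:2,r4:3,r5:Mul1
c2: issue SUB r1<-Add1 | r0:1,r1:Add1,r2:9,r3:2,r4:3,r5:Mul1
c3: issue SUB r4<-Add2 | r0:1,r1:Add1,r2:9,r3:2,r4:Add2,r5:Mul1
c4: issue MUL r2<-Mul2 | r0:1,r1:Add1,r2:Mul2,r3:2,r4:Add2,r5:Mul1
c5: CDB Mul1=6; issue MUL r4<-Mul1 | r0:1,r1:Add1,r2:Mul2,r3:2,r4:Mul1,r5:6
c6: stall | r0:1,r1:Add1,r2:Mul2,r3:2,r4:Mul1,r5:6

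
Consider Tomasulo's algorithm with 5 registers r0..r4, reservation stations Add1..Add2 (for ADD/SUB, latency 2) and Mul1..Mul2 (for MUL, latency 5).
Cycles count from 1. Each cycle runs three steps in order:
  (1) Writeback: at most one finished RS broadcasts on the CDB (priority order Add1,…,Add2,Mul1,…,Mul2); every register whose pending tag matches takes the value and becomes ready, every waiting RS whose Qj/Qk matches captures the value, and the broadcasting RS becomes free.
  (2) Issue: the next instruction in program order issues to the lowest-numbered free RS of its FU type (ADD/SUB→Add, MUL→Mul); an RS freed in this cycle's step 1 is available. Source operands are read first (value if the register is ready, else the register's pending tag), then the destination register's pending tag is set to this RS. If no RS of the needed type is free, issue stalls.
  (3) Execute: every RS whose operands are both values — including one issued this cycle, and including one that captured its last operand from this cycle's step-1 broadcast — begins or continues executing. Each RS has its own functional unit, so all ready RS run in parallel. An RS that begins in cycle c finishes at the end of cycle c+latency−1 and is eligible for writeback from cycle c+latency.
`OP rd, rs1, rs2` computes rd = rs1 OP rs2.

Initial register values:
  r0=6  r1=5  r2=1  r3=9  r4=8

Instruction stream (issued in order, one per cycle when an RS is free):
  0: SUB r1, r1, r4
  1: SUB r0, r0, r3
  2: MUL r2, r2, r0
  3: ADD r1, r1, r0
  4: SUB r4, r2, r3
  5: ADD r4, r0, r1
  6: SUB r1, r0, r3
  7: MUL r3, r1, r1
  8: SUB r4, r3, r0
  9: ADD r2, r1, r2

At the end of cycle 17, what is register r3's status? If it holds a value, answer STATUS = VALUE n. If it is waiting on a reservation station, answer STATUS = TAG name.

cycle 1: issue SUB r1<-Add1 // r0:6,r1:Add1,r2:1,r3:9,r4:8
cycle 2: issue SUB r0<-Add2 // r0:Add2,r1:Add1,r2:1,r3:9,r4:8
cycle 3: CDB Add1=-3; issue MUL r2<-Mul1 // r0:Add2,r1:-3,r2:Mul1,r3:9,r4:8
cycle 4: CDB Add2=-3; issue ADD r1<-Add1 // r0:-3,r1:Add1,r2:Mul1,r3:9,r4:8
cycle 5: issue SUB r4<-Add2 // r0:-3,r1:Add1,r2:Mul1,r3:9,r4:Add2
cycle 6: CDB Add1=-6; issue ADD r4<-Add1 // r0:-3,r1:-6,r2:Mul1,r3:9,r4:Add1
cycle 7: stall // r0:-3,r1:-6,r2:Mul1,r3:9,r4:Add1
cycle 8: CDB Add1=-9; issue SUB r1<-Add1 // r0:-3,r1:Add1,r2:Mul1,r3:9,r4:-9
cycle 9: CDB Mul1=-3; issue MUL r3<-Mul1 // r0:-3,r1:Add1,r2:-3,r3:Mul1,r4:-9
cycle 10: CDB Add1=-12; issue SUB r4<-Add1 // r0:-3,r1:-12,r2:-3,r3:Mul1,r4:Add1
cycle 11: CDB Add2=-12; issue ADD r2<-Add2 // r0:-3,r1:-12,r2:Add2,r3:Mul1,r4:Add1
cycle 12: - // r0:-3,r1:-12,r2:Add2,r3:Mul1,r4:Add1
cycle 13: CDB Add2=-15 // r0:-3,r1:-12,r2:-15,r3:Mul1,r4:Add1
cycle 14: - // r0:-3,r1:-12,r2:-15,r3:Mul1,r4:Add1
cycle 15: CDB Mul1=144 // r0:-3,r1:-12,r2:-15,r3:144,r4:Add1
cycle 16: - // r0:-3,r1:-12,r2:-15,r3:144,r4:Add1
cycle 17: CDB Add1=147 // r0:-3,r1:-12,r2:-15,r3:144,r4:147

STATUS = VALUE 144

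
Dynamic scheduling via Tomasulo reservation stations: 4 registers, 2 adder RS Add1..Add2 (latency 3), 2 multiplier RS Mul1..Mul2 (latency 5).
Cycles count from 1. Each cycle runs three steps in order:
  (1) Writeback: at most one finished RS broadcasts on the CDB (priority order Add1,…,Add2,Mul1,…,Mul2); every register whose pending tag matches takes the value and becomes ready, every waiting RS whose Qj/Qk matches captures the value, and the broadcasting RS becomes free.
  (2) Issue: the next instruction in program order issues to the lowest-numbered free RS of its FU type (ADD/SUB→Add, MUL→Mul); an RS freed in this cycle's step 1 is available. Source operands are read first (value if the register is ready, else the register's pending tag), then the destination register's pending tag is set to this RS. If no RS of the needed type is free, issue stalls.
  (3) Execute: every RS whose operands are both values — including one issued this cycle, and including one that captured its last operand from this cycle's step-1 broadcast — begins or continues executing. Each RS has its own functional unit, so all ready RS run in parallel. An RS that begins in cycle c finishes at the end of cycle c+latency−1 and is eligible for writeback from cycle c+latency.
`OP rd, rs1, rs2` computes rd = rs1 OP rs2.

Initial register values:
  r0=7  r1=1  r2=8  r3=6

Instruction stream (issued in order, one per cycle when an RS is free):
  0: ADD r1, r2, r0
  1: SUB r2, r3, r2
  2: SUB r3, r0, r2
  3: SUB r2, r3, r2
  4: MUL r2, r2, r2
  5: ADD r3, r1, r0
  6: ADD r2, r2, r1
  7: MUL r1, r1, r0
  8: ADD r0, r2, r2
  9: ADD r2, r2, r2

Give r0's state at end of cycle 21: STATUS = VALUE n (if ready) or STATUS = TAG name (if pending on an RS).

STATUS = TAG Add2

  c1: issue ADD r1<-Add1  regs: r0:7,r1:Add1,r2:8,r3:6
  c2: issue SUB r2<-Add2  regs: r0:7,r1:Add1,r2:Add2,r3:6
  c3: stall  regs: r0:7,r1:Add1,r2:Add2,r3:6
  c4: CDB Add1=15; issue SUB r3<-Add1  regs: r0:7,r1:15,r2:Add2,r3:Add1
  c5: CDB Add2=-2; issue SUB r2<-Add2  regs: r0:7,r1:15,r2:Add2,r3:Add1
  c6: issue MUL r2<-Mul1  regs: r0:7,r1:15,r2:Mul1,r3:Add1
  c7: stall  regs: r0:7,r1:15,r2:Mul1,r3:Add1
  c8: CDB Add1=9; issue ADD r3<-Add1  regs: r0:7,r1:15,r2:Mul1,r3:Add1
  c9: stall  regs: r0:7,r1:15,r2:Mul1,r3:Add1
  c10: stall  regs: r0:7,r1:15,r2:Mul1,r3:Add1
  c11: CDB Add1=22; issue ADD r2<-Add1  regs: r0:7,r1:15,r2:Add1,r3:22
  c12: CDB Add2=11; issue MUL r1<-Mul2  regs: r0:7,r1:Mul2,r2:Add1,r3:22
  c13: issue ADD r0<-Add2  regs: r0:Add2,r1:Mul2,r2:Add1,r3:22
  c14: stall  regs: r0:Add2,r1:Mul2,r2:Add1,r3:22
  c15: stall  regs: r0:Add2,r1:Mul2,r2:Add1,r3:22
  c16: stall  regs: r0:Add2,r1:Mul2,r2:Add1,r3:22
  c17: CDB Mul1=121; stall  regs: r0:Add2,r1:Mul2,r2:Add1,r3:22
  c18: CDB Mul2=105; stall  regs: r0:Add2,r1:105,r2:Add1,r3:22
  c19: stall  regs: r0:Add2,r1:105,r2:Add1,r3:22
  c20: CDB Add1=136; issue ADD r2<-Add1  regs: r0:Add2,r1:105,r2:Add1,r3:22
  c21: -  regs: r0:Add2,r1:105,r2:Add1,r3:22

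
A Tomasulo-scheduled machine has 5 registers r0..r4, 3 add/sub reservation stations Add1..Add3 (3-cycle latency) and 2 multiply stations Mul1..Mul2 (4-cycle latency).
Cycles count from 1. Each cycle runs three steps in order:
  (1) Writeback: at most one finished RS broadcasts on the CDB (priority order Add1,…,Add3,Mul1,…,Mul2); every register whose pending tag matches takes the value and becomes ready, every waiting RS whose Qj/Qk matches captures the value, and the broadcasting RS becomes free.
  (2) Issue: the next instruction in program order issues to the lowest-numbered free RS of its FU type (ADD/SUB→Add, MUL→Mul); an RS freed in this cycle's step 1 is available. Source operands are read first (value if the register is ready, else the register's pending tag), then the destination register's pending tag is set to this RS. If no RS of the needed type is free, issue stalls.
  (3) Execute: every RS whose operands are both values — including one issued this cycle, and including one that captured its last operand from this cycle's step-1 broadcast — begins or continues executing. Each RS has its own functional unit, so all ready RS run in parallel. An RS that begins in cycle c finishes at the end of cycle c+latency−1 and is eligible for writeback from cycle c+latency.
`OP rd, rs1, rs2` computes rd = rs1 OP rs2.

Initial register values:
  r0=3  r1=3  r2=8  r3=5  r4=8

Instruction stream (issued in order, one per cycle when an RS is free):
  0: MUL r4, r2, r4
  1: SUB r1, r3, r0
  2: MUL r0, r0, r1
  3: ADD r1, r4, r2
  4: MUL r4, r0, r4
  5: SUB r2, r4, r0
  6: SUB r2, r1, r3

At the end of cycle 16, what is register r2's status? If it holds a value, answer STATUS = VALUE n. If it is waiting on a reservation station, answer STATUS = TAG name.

STATUS = VALUE 67

c1: issue MUL r4<-Mul1 | r0:3,r1:3,r2:8,r3:5,r4:Mul1
c2: issue SUB r1<-Add1 | r0:3,r1:Add1,r2:8,r3:5,r4:Mul1
c3: issue MUL r0<-Mul2 | r0:Mul2,r1:Add1,r2:8,r3:5,r4:Mul1
c4: issue ADD r1<-Add2 | r0:Mul2,r1:Add2,r2:8,r3:5,r4:Mul1
c5: CDB Add1=2; stall | r0:Mul2,r1:Add2,r2:8,r3:5,r4:Mul1
c6: CDB Mul1=64; issue MUL r4<-Mul1 | r0:Mul2,r1:Add2,r2:8,r3:5,r4:Mul1
c7: issue SUB r2<-Add1 | r0:Mul2,r1:Add2,r2:Add1,r3:5,r4:Mul1
c8: issue SUB r2<-Add3 | r0:Mul2,r1:Add2,r2:Add3,r3:5,r4:Mul1
c9: CDB Add2=72 | r0:Mul2,r1:72,r2:Add3,r3:5,r4:Mul1
c10: CDB Mul2=6 | r0:6,r1:72,r2:Add3,r3:5,r4:Mul1
c11: - | r0:6,r1:72,r2:Add3,r3:5,r4:Mul1
c12: CDB Add3=67 | r0:6,r1:72,r2:67,r3:5,r4:Mul1
c13: - | r0:6,r1:72,r2:67,r3:5,r4:Mul1
c14: CDB Mul1=384 | r0:6,r1:72,r2:67,r3:5,r4:384
c15: - | r0:6,r1:72,r2:67,r3:5,r4:384
c16: - | r0:6,r1:72,r2:67,r3:5,r4:384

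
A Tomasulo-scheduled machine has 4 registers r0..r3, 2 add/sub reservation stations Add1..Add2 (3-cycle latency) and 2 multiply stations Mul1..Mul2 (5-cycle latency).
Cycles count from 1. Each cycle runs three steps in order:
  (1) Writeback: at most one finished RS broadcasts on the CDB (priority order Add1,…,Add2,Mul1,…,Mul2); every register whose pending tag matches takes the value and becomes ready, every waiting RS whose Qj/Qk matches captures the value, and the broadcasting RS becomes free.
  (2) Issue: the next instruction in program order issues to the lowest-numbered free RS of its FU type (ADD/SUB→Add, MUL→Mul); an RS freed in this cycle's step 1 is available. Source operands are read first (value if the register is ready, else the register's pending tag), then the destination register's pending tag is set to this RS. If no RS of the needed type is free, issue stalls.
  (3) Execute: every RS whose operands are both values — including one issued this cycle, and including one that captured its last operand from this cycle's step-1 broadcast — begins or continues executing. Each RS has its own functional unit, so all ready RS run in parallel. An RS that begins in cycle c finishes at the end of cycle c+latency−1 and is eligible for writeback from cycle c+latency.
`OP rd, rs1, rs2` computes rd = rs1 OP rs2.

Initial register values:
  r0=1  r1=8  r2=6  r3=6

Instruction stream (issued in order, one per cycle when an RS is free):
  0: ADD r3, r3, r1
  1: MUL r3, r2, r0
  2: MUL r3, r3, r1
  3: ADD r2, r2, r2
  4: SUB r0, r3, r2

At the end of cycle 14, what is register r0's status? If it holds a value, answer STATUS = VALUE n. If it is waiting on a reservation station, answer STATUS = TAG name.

c1: issue ADD r3<-Add1 | r0:1,r1:8,r2:6,r3:Add1
c2: issue MUL r3<-Mul1 | r0:1,r1:8,r2:6,r3:Mul1
c3: issue MUL r3<-Mul2 | r0:1,r1:8,r2:6,r3:Mul2
c4: CDB Add1=14; issue ADD r2<-Add1 | r0:1,r1:8,r2:Add1,r3:Mul2
c5: issue SUB r0<-Add2 | r0:Add2,r1:8,r2:Add1,r3:Mul2
c6: - | r0:Add2,r1:8,r2:Add1,r3:Mul2
c7: CDB Add1=12 | r0:Add2,r1:8,r2:12,r3:Mul2
c8: CDB Mul1=6 | r0:Add2,r1:8,r2:12,r3:Mul2
c9: - | r0:Add2,r1:8,r2:12,r3:Mul2
c10: - | r0:Add2,r1:8,r2:12,r3:Mul2
c11: - | r0:Add2,r1:8,r2:12,r3:Mul2
c12: - | r0:Add2,r1:8,r2:12,r3:Mul2
c13: CDB Mul2=48 | r0:Add2,r1:8,r2:12,r3:48
c14: - | r0:Add2,r1:8,r2:12,r3:48

STATUS = TAG Add2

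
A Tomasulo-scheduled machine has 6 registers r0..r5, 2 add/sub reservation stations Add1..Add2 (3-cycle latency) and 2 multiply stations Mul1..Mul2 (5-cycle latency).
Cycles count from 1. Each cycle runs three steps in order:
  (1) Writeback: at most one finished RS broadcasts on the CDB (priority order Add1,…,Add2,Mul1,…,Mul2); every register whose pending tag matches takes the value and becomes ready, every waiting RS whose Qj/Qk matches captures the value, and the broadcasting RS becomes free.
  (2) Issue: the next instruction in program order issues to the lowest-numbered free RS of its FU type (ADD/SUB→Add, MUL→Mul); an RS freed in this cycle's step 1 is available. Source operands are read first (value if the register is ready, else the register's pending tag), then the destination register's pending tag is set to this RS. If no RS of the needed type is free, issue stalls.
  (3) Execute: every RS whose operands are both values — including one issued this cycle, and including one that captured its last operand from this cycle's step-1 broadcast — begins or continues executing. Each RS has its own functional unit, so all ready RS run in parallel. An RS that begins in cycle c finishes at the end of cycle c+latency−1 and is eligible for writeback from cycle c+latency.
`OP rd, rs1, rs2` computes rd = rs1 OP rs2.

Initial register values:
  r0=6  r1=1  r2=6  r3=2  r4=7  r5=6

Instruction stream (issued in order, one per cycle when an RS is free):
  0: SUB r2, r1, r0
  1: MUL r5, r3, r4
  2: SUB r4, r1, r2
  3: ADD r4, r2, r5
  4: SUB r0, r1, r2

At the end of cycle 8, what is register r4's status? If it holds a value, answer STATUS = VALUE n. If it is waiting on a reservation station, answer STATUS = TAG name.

STATUS = TAG Add1

cycle 1: issue SUB r2<-Add1 // r0:6,r1:1,r2:Add1,r3:2,r4:7,r5:6
cycle 2: issue MUL r5<-Mul1 // r0:6,r1:1,r2:Add1,r3:2,r4:7,r5:Mul1
cycle 3: issue SUB r4<-Add2 // r0:6,r1:1,r2:Add1,r3:2,r4:Add2,r5:Mul1
cycle 4: CDB Add1=-5; issue ADD r4<-Add1 // r0:6,r1:1,r2:-5,r3:2,r4:Add1,r5:Mul1
cycle 5: stall // r0:6,r1:1,r2:-5,r3:2,r4:Add1,r5:Mul1
cycle 6: stall // r0:6,r1:1,r2:-5,r3:2,r4:Add1,r5:Mul1
cycle 7: CDB Add2=6; issue SUB r0<-Add2 // r0:Add2,r1:1,r2:-5,r3:2,r4:Add1,r5:Mul1
cycle 8: CDB Mul1=14 // r0:Add2,r1:1,r2:-5,r3:2,r4:Add1,r5:14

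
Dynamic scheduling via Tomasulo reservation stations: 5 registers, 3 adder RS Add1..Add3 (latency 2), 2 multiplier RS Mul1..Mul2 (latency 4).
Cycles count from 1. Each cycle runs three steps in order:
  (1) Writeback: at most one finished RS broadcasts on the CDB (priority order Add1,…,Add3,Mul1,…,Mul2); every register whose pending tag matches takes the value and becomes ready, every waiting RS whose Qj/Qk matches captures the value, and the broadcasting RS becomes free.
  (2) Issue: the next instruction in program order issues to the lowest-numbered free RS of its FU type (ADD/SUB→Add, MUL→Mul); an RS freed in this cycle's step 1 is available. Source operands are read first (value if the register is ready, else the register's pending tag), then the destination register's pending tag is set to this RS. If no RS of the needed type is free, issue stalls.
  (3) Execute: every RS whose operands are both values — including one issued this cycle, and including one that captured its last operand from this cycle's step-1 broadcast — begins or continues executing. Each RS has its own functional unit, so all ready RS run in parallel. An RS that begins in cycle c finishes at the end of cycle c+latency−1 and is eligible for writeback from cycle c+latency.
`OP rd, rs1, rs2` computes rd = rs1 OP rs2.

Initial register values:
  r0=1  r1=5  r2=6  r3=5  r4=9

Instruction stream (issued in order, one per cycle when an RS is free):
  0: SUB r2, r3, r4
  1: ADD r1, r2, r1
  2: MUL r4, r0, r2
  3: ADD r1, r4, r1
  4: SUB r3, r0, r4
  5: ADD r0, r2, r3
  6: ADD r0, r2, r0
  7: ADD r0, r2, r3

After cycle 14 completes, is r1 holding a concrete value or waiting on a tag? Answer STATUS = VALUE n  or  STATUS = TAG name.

STATUS = VALUE -3

  c1: issue SUB r2<-Add1  regs: r0:1,r1:5,r2:Add1,r3:5,r4:9
  c2: issue ADD r1<-Add2  regs: r0:1,r1:Add2,r2:Add1,r3:5,r4:9
  c3: CDB Add1=-4; issue MUL r4<-Mul1  regs: r0:1,r1:Add2,r2:-4,r3:5,r4:Mul1
  c4: issue ADD r1<-Add1  regs: r0:1,r1:Add1,r2:-4,r3:5,r4:Mul1
  c5: CDB Add2=1; issue SUB r3<-Add2  regs: r0:1,r1:Add1,r2:-4,r3:Add2,r4:Mul1
  c6: issue ADD r0<-Add3  regs: r0:Add3,r1:Add1,r2:-4,r3:Add2,r4:Mul1
  c7: CDB Mul1=-4; stall  regs: r0:Add3,r1:Add1,r2:-4,r3:Add2,r4:-4
  c8: stall  regs: r0:Add3,r1:Add1,r2:-4,r3:Add2,r4:-4
  c9: CDB Add1=-3; issue ADD r0<-Add1  regs: r0:Add1,r1:-3,r2:-4,r3:Add2,r4:-4
  c10: CDB Add2=5; issue ADD r0<-Add2  regs: r0:Add2,r1:-3,r2:-4,r3:5,r4:-4
  c11: -  regs: r0:Add2,r1:-3,r2:-4,r3:5,r4:-4
  c12: CDB Add2=1  regs: r0:1,r1:-3,r2:-4,r3:5,r4:-4
  c13: CDB Add3=1  regs: r0:1,r1:-3,r2:-4,r3:5,r4:-4
  c14: -  regs: r0:1,r1:-3,r2:-4,r3:5,r4:-4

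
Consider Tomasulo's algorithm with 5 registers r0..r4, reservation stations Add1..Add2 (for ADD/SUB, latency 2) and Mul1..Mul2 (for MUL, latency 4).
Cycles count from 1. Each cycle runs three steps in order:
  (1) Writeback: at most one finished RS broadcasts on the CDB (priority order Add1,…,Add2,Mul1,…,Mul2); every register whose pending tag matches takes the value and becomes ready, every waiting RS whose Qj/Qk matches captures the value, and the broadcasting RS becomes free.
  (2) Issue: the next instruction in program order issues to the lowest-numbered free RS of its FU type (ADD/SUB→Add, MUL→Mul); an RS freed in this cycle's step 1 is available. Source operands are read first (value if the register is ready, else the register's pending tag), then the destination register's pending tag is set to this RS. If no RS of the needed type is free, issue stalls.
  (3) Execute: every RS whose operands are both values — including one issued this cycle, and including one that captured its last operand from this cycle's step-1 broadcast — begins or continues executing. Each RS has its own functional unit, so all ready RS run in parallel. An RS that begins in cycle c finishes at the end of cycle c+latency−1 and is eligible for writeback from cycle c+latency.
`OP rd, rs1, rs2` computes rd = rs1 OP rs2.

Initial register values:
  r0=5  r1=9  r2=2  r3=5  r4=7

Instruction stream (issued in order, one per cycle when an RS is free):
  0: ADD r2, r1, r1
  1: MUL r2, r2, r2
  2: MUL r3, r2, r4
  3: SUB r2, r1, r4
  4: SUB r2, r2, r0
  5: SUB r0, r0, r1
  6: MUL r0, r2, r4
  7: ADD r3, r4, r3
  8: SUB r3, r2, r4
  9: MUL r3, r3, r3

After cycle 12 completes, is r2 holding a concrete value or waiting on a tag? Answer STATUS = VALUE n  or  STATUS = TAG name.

STATUS = VALUE -3

cycle 1: issue ADD r2<-Add1 // r0:5,r1:9,r2:Add1,r3:5,r4:7
cycle 2: issue MUL r2<-Mul1 // r0:5,r1:9,r2:Mul1,r3:5,r4:7
cycle 3: CDB Add1=18; issue MUL r3<-Mul2 // r0:5,r1:9,r2:Mul1,r3:Mul2,r4:7
cycle 4: issue SUB r2<-Add1 // r0:5,r1:9,r2:Add1,r3:Mul2,r4:7
cycle 5: issue SUB r2<-Add2 // r0:5,r1:9,r2:Add2,r3:Mul2,r4:7
cycle 6: CDB Add1=2; issue SUB r0<-Add1 // r0:Add1,r1:9,r2:Add2,r3:Mul2,r4:7
cycle 7: CDB Mul1=324; issue MUL r0<-Mul1 // r0:Mul1,r1:9,r2:Add2,r3:Mul2,r4:7
cycle 8: CDB Add1=-4; issue ADD r3<-Add1 // r0:Mul1,r1:9,r2:Add2,r3:Add1,r4:7
cycle 9: CDB Add2=-3; issue SUB r3<-Add2 // r0:Mul1,r1:9,r2:-3,r3:Add2,r4:7
cycle 10: stall // r0:Mul1,r1:9,r2:-3,r3:Add2,r4:7
cycle 11: CDB Add2=-10; stall // r0:Mul1,r1:9,r2:-3,r3:-10,r4:7
cycle 12: CDB Mul2=2268; issue MUL r3<-Mul2 // r0:Mul1,r1:9,r2:-3,r3:Mul2,r4:7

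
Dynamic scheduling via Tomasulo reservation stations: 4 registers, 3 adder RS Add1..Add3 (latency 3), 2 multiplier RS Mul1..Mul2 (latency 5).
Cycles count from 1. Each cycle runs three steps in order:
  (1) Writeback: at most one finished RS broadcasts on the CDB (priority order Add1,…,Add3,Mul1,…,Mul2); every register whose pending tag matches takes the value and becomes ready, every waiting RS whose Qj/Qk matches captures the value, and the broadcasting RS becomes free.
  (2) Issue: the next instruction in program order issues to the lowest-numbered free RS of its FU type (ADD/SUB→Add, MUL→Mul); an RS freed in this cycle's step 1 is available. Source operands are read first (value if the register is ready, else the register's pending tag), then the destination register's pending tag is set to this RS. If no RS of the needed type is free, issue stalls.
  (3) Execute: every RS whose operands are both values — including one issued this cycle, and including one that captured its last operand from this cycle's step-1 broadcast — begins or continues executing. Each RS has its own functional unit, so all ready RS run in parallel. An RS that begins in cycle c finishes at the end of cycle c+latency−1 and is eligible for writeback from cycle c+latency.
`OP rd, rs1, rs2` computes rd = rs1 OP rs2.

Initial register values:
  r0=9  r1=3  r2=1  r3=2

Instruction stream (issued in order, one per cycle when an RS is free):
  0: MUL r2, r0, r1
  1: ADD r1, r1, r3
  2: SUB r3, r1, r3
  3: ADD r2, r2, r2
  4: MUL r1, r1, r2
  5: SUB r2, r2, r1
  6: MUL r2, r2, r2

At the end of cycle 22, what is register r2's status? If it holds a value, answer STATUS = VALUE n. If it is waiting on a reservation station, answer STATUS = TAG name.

STATUS = VALUE 46656

  c1: issue MUL r2<-Mul1  regs: r0:9,r1:3,r2:Mul1,r3:2
  c2: issue ADD r1<-Add1  regs: r0:9,r1:Add1,r2:Mul1,r3:2
  c3: issue SUB r3<-Add2  regs: r0:9,r1:Add1,r2:Mul1,r3:Add2
  c4: issue ADD r2<-Add3  regs: r0:9,r1:Add1,r2:Add3,r3:Add2
  c5: CDB Add1=5; issue MUL r1<-Mul2  regs: r0:9,r1:Mul2,r2:Add3,r3:Add2
  c6: CDB Mul1=27; issue SUB r2<-Add1  regs: r0:9,r1:Mul2,r2:Add1,r3:Add2
  c7: issue MUL r2<-Mul1  regs: r0:9,r1:Mul2,r2:Mul1,r3:Add2
  c8: CDB Add2=3  regs: r0:9,r1:Mul2,r2:Mul1,r3:3
  c9: CDB Add3=54  regs: r0:9,r1:Mul2,r2:Mul1,r3:3
  c10: -  regs: r0:9,r1:Mul2,r2:Mul1,r3:3
  c11: -  regs: r0:9,r1:Mul2,r2:Mul1,r3:3
  c12: -  regs: r0:9,r1:Mul2,r2:Mul1,r3:3
  c13: -  regs: r0:9,r1:Mul2,r2:Mul1,r3:3
  c14: CDB Mul2=270  regs: r0:9,r1:270,r2:Mul1,r3:3
  c15: -  regs: r0:9,r1:270,r2:Mul1,r3:3
  c16: -  regs: r0:9,r1:270,r2:Mul1,r3:3
  c17: CDB Add1=-216  regs: r0:9,r1:270,r2:Mul1,r3:3
  c18: -  regs: r0:9,r1:270,r2:Mul1,r3:3
  c19: -  regs: r0:9,r1:270,r2:Mul1,r3:3
  c20: -  regs: r0:9,r1:270,r2:Mul1,r3:3
  c21: -  regs: r0:9,r1:270,r2:Mul1,r3:3
  c22: CDB Mul1=46656  regs: r0:9,r1:270,r2:46656,r3:3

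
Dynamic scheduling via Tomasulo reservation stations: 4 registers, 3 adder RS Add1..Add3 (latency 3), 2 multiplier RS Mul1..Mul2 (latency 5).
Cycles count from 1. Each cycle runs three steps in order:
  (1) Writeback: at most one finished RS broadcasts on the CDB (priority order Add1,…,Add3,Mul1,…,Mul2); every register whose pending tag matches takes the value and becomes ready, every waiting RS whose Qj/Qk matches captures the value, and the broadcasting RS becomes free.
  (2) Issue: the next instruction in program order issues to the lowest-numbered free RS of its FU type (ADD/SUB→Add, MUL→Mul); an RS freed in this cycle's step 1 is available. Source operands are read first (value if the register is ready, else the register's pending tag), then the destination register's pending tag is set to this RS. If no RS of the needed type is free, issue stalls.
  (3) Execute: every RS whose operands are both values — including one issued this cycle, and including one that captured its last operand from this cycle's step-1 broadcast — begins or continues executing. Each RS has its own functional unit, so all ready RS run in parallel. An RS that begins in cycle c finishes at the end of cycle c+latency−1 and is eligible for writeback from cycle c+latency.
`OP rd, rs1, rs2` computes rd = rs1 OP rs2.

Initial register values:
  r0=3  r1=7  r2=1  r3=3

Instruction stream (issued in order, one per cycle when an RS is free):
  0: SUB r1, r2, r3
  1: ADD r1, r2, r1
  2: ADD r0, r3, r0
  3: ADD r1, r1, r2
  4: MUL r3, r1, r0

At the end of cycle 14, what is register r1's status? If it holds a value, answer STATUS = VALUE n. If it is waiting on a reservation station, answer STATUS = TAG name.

cycle 1: issue SUB r1<-Add1 // r0:3,r1:Add1,r2:1,r3:3
cycle 2: issue ADD r1<-Add2 // r0:3,r1:Add2,r2:1,r3:3
cycle 3: issue ADD r0<-Add3 // r0:Add3,r1:Add2,r2:1,r3:3
cycle 4: CDB Add1=-2; issue ADD r1<-Add1 // r0:Add3,r1:Add1,r2:1,r3:3
cycle 5: issue MUL r3<-Mul1 // r0:Add3,r1:Add1,r2:1,r3:Mul1
cycle 6: CDB Add3=6 // r0:6,r1:Add1,r2:1,r3:Mul1
cycle 7: CDB Add2=-1 // r0:6,r1:Add1,r2:1,r3:Mul1
cycle 8: - // r0:6,r1:Add1,r2:1,r3:Mul1
cycle 9: - // r0:6,r1:Add1,r2:1,r3:Mul1
cycle 10: CDB Add1=0 // r0:6,r1:0,r2:1,r3:Mul1
cycle 11: - // r0:6,r1:0,r2:1,r3:Mul1
cycle 12: - // r0:6,r1:0,r2:1,r3:Mul1
cycle 13: - // r0:6,r1:0,r2:1,r3:Mul1
cycle 14: - // r0:6,r1:0,r2:1,r3:Mul1

STATUS = VALUE 0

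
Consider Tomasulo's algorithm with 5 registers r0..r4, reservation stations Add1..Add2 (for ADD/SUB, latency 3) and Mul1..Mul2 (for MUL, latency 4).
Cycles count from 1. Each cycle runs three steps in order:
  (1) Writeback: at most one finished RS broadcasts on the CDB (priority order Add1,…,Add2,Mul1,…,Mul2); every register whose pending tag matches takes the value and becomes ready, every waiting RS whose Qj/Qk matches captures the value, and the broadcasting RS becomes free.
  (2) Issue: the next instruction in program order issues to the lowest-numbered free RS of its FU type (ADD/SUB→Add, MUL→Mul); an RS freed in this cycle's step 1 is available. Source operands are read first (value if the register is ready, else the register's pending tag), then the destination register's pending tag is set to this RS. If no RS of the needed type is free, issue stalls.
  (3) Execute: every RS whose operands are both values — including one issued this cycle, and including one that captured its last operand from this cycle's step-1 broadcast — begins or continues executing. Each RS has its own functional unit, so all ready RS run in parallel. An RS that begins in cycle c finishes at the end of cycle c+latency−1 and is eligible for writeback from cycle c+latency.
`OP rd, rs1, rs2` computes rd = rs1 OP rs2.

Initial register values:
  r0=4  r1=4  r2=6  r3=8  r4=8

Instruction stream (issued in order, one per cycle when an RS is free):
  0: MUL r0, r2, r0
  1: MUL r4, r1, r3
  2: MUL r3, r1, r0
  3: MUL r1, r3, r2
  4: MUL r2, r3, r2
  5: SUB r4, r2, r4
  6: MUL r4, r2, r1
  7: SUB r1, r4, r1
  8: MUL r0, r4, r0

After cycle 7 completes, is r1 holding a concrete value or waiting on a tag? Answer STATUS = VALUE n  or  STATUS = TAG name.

STATUS = TAG Mul2

cycle 1: issue MUL r0<-Mul1 // r0:Mul1,r1:4,r2:6,r3:8,r4:8
cycle 2: issue MUL r4<-Mul2 // r0:Mul1,r1:4,r2:6,r3:8,r4:Mul2
cycle 3: stall // r0:Mul1,r1:4,r2:6,r3:8,r4:Mul2
cycle 4: stall // r0:Mul1,r1:4,r2:6,r3:8,r4:Mul2
cycle 5: CDB Mul1=24; issue MUL r3<-Mul1 // r0:24,r1:4,r2:6,r3:Mul1,r4:Mul2
cycle 6: CDB Mul2=32; issue MUL r1<-Mul2 // r0:24,r1:Mul2,r2:6,r3:Mul1,r4:32
cycle 7: stall // r0:24,r1:Mul2,r2:6,r3:Mul1,r4:32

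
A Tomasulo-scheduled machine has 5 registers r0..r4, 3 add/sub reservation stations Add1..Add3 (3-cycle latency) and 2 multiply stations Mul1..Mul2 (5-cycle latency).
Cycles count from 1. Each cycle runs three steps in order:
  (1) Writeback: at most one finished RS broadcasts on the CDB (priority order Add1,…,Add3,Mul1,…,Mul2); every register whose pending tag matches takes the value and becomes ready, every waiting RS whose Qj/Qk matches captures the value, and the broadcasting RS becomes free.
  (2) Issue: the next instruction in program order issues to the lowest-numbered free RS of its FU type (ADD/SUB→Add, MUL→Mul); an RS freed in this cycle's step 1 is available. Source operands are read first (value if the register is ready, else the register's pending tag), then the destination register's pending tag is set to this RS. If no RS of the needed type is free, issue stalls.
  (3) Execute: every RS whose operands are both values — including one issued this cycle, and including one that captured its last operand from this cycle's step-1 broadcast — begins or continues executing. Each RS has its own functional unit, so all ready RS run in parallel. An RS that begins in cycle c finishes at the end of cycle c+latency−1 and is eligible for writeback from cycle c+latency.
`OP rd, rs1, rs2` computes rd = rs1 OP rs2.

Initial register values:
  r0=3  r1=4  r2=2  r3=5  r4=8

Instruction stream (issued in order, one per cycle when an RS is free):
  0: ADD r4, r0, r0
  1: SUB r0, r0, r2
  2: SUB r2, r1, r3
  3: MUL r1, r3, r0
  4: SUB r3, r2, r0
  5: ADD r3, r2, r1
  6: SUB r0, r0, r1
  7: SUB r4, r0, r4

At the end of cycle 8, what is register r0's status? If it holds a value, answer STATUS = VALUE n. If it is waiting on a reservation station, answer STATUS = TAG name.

  c1: issue ADD r4<-Add1  regs: r0:3,r1:4,r2:2,r3:5,r4:Add1
  c2: issue SUB r0<-Add2  regs: r0:Add2,r1:4,r2:2,r3:5,r4:Add1
  c3: issue SUB r2<-Add3  regs: r0:Add2,r1:4,r2:Add3,r3:5,r4:Add1
  c4: CDB Add1=6; issue MUL r1<-Mul1  regs: r0:Add2,r1:Mul1,r2:Add3,r3:5,r4:6
  c5: CDB Add2=1; issue SUB r3<-Add1  regs: r0:1,r1:Mul1,r2:Add3,r3:Add1,r4:6
  c6: CDB Add3=-1; issue ADD r3<-Add2  regs: r0:1,r1:Mul1,r2:-1,r3:Add2,r4:6
  c7: issue SUB r0<-Add3  regs: r0:Add3,r1:Mul1,r2:-1,r3:Add2,r4:6
  c8: stall  regs: r0:Add3,r1:Mul1,r2:-1,r3:Add2,r4:6

STATUS = TAG Add3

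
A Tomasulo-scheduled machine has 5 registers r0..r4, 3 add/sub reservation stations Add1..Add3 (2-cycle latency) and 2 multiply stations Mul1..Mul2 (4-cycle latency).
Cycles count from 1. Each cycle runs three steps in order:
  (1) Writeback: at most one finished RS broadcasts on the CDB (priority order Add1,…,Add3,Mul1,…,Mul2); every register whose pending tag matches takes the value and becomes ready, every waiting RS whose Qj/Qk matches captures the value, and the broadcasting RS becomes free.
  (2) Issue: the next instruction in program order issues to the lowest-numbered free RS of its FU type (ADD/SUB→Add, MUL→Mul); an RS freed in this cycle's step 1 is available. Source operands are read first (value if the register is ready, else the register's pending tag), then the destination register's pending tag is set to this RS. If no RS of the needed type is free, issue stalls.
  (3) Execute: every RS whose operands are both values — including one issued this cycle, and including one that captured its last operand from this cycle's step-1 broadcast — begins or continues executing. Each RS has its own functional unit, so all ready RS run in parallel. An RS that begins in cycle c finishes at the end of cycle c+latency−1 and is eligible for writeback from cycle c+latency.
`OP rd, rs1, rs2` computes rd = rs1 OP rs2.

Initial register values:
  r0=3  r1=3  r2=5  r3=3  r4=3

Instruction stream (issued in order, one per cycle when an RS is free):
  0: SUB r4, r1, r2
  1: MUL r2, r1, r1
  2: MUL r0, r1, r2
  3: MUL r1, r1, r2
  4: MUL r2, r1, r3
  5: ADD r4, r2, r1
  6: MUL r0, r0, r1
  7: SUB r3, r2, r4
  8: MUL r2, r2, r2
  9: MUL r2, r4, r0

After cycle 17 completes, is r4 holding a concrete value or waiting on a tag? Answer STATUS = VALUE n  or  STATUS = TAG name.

  c1: issue SUB r4<-Add1  regs: r0:3,r1:3,r2:5,r3:3,r4:Add1
  c2: issue MUL r2<-Mul1  regs: r0:3,r1:3,r2:Mul1,r3:3,r4:Add1
  c3: CDB Add1=-2; issue MUL r0<-Mul2  regs: r0:Mul2,r1:3,r2:Mul1,r3:3,r4:-2
  c4: stall  regs: r0:Mul2,r1:3,r2:Mul1,r3:3,r4:-2
  c5: stall  regs: r0:Mul2,r1:3,r2:Mul1,r3:3,r4:-2
  c6: CDB Mul1=9; issue MUL r1<-Mul1  regs: r0:Mul2,r1:Mul1,r2:9,r3:3,r4:-2
  c7: stall  regs: r0:Mul2,r1:Mul1,r2:9,r3:3,r4:-2
  c8: stall  regs: r0:Mul2,r1:Mul1,r2:9,r3:3,r4:-2
  c9: stall  regs: r0:Mul2,r1:Mul1,r2:9,r3:3,r4:-2
  c10: CDB Mul1=27; issue MUL r2<-Mul1  regs: r0:Mul2,r1:27,r2:Mul1,r3:3,r4:-2
  c11: CDB Mul2=27; issue ADD r4<-Add1  regs: r0:27,r1:27,r2:Mul1,r3:3,r4:Add1
  c12: issue MUL r0<-Mul2  regs: r0:Mul2,r1:27,r2:Mul1,r3:3,r4:Add1
  c13: issue SUB r3<-Add2  regs: r0:Mul2,r1:27,r2:Mul1,r3:Add2,r4:Add1
  c14: CDB Mul1=81; issue MUL r2<-Mul1  regs: r0:Mul2,r1:27,r2:Mul1,r3:Add2,r4:Add1
  c15: stall  regs: r0:Mul2,r1:27,r2:Mul1,r3:Add2,r4:Add1
  c16: CDB Add1=108; stall  regs: r0:Mul2,r1:27,r2:Mul1,r3:Add2,r4:108
  c17: CDB Mul2=729; issue MUL r2<-Mul2  regs: r0:729,r1:27,r2:Mul2,r3:Add2,r4:108

STATUS = VALUE 108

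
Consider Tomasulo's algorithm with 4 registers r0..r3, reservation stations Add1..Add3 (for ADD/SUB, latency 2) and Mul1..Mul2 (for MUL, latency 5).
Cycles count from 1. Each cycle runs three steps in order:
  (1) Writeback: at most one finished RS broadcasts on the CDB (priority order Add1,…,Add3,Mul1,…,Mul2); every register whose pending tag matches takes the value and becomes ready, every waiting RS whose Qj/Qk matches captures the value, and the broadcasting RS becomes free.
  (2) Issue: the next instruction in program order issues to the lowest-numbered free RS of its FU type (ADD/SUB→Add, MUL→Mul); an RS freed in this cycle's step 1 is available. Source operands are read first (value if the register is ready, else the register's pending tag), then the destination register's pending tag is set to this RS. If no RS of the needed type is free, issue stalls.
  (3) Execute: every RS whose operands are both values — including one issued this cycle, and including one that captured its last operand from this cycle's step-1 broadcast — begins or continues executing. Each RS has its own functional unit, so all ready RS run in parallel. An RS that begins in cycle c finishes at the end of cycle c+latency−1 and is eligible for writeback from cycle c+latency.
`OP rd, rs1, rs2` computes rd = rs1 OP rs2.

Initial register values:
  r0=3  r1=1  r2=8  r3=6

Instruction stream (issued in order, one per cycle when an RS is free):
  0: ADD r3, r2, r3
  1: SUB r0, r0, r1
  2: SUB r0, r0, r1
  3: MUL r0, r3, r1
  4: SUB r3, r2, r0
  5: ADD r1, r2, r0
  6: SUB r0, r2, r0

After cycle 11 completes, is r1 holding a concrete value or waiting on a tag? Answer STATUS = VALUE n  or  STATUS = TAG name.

STATUS = VALUE 22

  c1: issue ADD r3<-Add1  regs: r0:3,r1:1,r2:8,r3:Add1
  c2: issue SUB r0<-Add2  regs: r0:Add2,r1:1,r2:8,r3:Add1
  c3: CDB Add1=14; issue SUB r0<-Add1  regs: r0:Add1,r1:1,r2:8,r3:14
  c4: CDB Add2=2; issue MUL r0<-Mul1  regs: r0:Mul1,r1:1,r2:8,r3:14
  c5: issue SUB r3<-Add2  regs: r0:Mul1,r1:1,r2:8,r3:Add2
  c6: CDB Add1=1; issue ADD r1<-Add1  regs: r0:Mul1,r1:Add1,r2:8,r3:Add2
  c7: issue SUB r0<-Add3  regs: r0:Add3,r1:Add1,r2:8,r3:Add2
  c8: -  regs: r0:Add3,r1:Add1,r2:8,r3:Add2
  c9: CDB Mul1=14  regs: r0:Add3,r1:Add1,r2:8,r3:Add2
  c10: -  regs: r0:Add3,r1:Add1,r2:8,r3:Add2
  c11: CDB Add1=22  regs: r0:Add3,r1:22,r2:8,r3:Add2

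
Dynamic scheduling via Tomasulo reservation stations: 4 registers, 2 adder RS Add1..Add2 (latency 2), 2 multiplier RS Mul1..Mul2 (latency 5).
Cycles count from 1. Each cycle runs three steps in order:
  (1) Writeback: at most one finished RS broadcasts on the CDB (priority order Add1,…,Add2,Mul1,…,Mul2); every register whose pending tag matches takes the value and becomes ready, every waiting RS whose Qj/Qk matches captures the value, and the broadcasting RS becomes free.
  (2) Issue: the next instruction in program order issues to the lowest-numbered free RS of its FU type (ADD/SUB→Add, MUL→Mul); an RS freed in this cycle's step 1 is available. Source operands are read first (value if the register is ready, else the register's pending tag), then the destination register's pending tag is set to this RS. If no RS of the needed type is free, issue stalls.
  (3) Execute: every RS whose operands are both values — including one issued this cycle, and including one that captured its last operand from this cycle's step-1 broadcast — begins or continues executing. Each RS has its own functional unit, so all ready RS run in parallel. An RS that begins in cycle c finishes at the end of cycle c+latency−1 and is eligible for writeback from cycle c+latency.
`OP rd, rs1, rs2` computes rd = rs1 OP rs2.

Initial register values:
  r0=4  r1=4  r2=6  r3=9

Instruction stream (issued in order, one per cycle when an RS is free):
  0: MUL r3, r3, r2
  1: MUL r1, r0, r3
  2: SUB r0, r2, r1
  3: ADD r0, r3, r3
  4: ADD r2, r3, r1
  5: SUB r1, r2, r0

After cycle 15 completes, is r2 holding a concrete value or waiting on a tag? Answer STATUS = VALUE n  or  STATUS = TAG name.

c1: issue MUL r3<-Mul1 | r0:4,r1:4,r2:6,r3:Mul1
c2: issue MUL r1<-Mul2 | r0:4,r1:Mul2,r2:6,r3:Mul1
c3: issue SUB r0<-Add1 | r0:Add1,r1:Mul2,r2:6,r3:Mul1
c4: issue ADD r0<-Add2 | r0:Add2,r1:Mul2,r2:6,r3:Mul1
c5: stall | r0:Add2,r1:Mul2,r2:6,r3:Mul1
c6: CDB Mul1=54; stall | r0:Add2,r1:Mul2,r2:6,r3:54
c7: stall | r0:Add2,r1:Mul2,r2:6,r3:54
c8: CDB Add2=108; issue ADD r2<-Add2 | r0:108,r1:Mul2,r2:Add2,r3:54
c9: stall | r0:108,r1:Mul2,r2:Add2,r3:54
c10: stall | r0:108,r1:Mul2,r2:Add2,r3:54
c11: CDB Mul2=216; stall | r0:108,r1:216,r2:Add2,r3:54
c12: stall | r0:108,r1:216,r2:Add2,r3:54
c13: CDB Add1=-210; issue SUB r1<-Add1 | r0:108,r1:Add1,r2:Add2,r3:54
c14: CDB Add2=270 | r0:108,r1:Add1,r2:270,r3:54
c15: - | r0:108,r1:Add1,r2:270,r3:54

STATUS = VALUE 270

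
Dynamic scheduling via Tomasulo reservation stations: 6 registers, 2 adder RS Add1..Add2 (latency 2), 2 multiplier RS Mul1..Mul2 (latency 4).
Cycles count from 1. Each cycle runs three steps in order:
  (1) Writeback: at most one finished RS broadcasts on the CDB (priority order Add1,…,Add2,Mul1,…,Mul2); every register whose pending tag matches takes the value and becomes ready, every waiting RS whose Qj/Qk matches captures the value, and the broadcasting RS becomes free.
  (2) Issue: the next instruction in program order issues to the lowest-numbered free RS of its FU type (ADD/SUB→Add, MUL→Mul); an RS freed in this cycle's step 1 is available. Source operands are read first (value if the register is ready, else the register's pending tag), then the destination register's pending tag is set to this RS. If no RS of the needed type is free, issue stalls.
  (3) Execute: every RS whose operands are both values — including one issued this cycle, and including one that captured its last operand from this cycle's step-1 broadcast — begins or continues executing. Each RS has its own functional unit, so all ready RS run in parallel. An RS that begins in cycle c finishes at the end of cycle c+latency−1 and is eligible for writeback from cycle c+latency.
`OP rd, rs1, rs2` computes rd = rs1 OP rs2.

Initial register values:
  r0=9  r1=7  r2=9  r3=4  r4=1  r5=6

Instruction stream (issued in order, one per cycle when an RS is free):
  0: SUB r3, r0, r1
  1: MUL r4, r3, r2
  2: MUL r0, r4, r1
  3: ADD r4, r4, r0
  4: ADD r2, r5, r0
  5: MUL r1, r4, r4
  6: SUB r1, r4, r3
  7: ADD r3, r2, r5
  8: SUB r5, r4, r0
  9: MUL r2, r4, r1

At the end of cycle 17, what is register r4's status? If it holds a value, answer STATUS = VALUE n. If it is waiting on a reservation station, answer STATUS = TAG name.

STATUS = VALUE 144

c1: issue SUB r3<-Add1 | r0:9,r1:7,r2:9,r3:Add1,r4:1,r5:6
c2: issue MUL r4<-Mul1 | r0:9,r1:7,r2:9,r3:Add1,r4:Mul1,r5:6
c3: CDB Add1=2; issue MUL r0<-Mul2 | r0:Mul2,r1:7,r2:9,r3:2,r4:Mul1,r5:6
c4: issue ADD r4<-Add1 | r0:Mul2,r1:7,r2:9,r3:2,r4:Add1,r5:6
c5: issue ADD r2<-Add2 | r0:Mul2,r1:7,r2:Add2,r3:2,r4:Add1,r5:6
c6: stall | r0:Mul2,r1:7,r2:Add2,r3:2,r4:Add1,r5:6
c7: CDB Mul1=18; issue MUL r1<-Mul1 | r0:Mul2,r1:Mul1,r2:Add2,r3:2,r4:Add1,r5:6
c8: stall | r0:Mul2,r1:Mul1,r2:Add2,r3:2,r4:Add1,r5:6
c9: stall | r0:Mul2,r1:Mul1,r2:Add2,r3:2,r4:Add1,r5:6
c10: stall | r0:Mul2,r1:Mul1,r2:Add2,r3:2,r4:Add1,r5:6
c11: CDB Mul2=126; stall | r0:126,r1:Mul1,r2:Add2,r3:2,r4:Add1,r5:6
c12: stall | r0:126,r1:Mul1,r2:Add2,r3:2,r4:Add1,r5:6
c13: CDB Add1=144; issue SUB r1<-Add1 | r0:126,r1:Add1,r2:Add2,r3:2,r4:144,r5:6
c14: CDB Add2=132; issue ADD r3<-Add2 | r0:126,r1:Add1,r2:132,r3:Add2,r4:144,r5:6
c15: CDB Add1=142; issue SUB r5<-Add1 | r0:126,r1:142,r2:132,r3:Add2,r4:144,r5:Add1
c16: CDB Add2=138; issue MUL r2<-Mul2 | r0:126,r1:142,r2:Mul2,r3:138,r4:144,r5:Add1
c17: CDB Add1=18 | r0:126,r1:142,r2:Mul2,r3:138,r4:144,r5:18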